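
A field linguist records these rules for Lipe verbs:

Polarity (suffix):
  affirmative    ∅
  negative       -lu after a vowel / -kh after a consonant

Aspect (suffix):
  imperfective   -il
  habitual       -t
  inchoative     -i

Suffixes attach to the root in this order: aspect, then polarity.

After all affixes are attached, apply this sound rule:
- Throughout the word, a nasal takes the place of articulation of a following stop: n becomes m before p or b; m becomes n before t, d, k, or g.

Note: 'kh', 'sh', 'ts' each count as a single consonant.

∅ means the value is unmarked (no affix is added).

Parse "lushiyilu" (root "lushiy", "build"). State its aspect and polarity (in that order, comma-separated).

Segment: lushiy-i-lu.
aspect: -i → inchoative.
polarity: -lu/kh → negative.

inchoative, negative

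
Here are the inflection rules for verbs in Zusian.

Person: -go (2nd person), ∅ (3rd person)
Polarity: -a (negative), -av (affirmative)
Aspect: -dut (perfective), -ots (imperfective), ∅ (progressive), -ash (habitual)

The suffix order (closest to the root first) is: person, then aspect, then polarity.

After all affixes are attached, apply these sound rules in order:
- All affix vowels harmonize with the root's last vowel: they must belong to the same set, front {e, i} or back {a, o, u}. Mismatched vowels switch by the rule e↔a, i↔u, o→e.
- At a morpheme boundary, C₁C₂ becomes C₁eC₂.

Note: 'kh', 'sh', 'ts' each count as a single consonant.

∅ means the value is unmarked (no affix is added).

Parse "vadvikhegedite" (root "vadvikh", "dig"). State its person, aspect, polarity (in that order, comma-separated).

Segment: vadvikh-go-dut-a.
person: -go → 2nd person.
aspect: -dut → perfective.
polarity: -a → negative.

2nd person, perfective, negative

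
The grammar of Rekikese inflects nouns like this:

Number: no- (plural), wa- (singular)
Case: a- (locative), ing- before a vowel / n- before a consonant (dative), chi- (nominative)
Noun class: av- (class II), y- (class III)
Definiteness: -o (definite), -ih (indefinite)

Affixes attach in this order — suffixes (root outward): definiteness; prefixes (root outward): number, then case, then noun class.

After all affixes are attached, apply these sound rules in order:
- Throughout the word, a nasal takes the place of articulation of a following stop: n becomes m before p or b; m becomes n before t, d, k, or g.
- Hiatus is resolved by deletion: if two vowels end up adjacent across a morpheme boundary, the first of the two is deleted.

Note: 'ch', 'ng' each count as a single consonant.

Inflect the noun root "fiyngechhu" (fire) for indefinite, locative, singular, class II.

avawafiyngechhih

Attach number singular wa- → wafiyngechhu.
Attach definiteness indefinite -ih → wafiyngechhuih.
Attach case locative a- → awafiyngechhuih.
Attach noun class class II av- → avawafiyngechhuih.
Nasal assimilation: no change.
Apply vowel deletion: avawafiyngechhuih → avawafiyngechhih.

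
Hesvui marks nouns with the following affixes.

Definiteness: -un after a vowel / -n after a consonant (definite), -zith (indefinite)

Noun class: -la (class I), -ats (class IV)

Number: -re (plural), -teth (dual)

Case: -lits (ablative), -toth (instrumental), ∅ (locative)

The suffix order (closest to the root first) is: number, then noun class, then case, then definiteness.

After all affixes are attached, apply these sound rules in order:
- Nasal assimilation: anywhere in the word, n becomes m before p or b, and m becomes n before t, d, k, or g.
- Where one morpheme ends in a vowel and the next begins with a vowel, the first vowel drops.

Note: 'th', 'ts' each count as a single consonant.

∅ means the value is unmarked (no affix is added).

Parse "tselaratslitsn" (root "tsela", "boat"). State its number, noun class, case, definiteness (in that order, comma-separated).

plural, class IV, ablative, definite

Segment: tsela-re-ats-lits-n.
number: -re → plural.
noun class: -ats → class IV.
case: -lits → ablative.
definiteness: -un/n → definite.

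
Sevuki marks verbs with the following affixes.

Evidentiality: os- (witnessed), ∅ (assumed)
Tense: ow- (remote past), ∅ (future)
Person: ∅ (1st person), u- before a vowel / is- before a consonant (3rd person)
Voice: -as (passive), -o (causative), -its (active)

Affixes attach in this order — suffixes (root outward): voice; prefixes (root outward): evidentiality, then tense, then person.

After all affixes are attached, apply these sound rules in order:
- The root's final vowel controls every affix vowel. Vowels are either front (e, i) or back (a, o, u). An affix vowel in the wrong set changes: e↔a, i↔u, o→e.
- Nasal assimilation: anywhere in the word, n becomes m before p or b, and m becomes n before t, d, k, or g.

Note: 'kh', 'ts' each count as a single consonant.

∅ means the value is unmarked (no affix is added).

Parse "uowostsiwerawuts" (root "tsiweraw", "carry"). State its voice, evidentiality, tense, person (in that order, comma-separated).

Segment: u-ow-os-tsiweraw-its.
voice: -its → active.
evidentiality: os- → witnessed.
tense: ow- → remote past.
person: u/is- → 3rd person.

active, witnessed, remote past, 3rd person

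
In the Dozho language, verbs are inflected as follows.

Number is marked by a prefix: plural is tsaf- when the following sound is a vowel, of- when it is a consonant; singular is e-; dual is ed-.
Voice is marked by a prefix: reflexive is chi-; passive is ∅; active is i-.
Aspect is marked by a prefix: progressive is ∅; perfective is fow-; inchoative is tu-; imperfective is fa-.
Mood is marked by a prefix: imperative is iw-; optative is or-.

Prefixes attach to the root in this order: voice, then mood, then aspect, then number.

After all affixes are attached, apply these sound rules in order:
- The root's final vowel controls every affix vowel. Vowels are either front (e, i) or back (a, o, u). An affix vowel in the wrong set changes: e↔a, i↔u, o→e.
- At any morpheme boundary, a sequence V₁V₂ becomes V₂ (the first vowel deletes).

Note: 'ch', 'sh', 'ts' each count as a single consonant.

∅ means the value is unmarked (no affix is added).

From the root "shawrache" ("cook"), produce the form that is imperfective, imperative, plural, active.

Attach voice active i- → ishawrache.
Attach mood imperative iw- → iwishawrache.
Attach aspect imperfective fa- → faiwishawrache.
Attach number plural of- (before consonant 'f') → offaiwishawrache.
Apply vowel harmony: offaiwishawrache → effeiwishawrache.
Apply vowel deletion: effeiwishawrache → effiwishawrache.

effiwishawrache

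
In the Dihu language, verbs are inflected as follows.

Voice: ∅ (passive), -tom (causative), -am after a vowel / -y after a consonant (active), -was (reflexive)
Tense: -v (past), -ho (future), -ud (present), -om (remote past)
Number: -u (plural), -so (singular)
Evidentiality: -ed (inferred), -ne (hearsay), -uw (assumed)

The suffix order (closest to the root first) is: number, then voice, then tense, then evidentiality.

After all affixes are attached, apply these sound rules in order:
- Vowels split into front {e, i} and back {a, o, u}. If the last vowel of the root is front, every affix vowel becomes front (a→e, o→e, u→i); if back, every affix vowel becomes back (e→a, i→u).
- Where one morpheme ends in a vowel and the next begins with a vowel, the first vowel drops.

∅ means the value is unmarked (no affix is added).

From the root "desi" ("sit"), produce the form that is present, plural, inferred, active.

desemided

Attach number plural -u → desiu.
Attach voice active -am (after vowel 'u') → desiuam.
Attach tense present -ud → desiuamud.
Attach evidentiality inferred -ed → desiuamuded.
Apply vowel harmony: desiuamuded → desiiemided.
Apply vowel deletion: desiiemided → desemided.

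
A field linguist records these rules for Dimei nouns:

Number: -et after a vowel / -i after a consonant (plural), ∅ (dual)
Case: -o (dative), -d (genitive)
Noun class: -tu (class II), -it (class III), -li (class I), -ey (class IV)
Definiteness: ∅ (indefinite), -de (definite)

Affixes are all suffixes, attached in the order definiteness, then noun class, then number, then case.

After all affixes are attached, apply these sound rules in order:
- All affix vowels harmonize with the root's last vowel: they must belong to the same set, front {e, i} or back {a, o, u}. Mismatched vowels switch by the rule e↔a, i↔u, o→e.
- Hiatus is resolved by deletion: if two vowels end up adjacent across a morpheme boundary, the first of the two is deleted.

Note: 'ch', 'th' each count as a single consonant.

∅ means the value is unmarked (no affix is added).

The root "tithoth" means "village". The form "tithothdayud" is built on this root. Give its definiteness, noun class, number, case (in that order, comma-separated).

Segment: tithoth-de-ey-i-d.
definiteness: -de → definite.
noun class: -ey → class IV.
number: -et/i → plural.
case: -d → genitive.

definite, class IV, plural, genitive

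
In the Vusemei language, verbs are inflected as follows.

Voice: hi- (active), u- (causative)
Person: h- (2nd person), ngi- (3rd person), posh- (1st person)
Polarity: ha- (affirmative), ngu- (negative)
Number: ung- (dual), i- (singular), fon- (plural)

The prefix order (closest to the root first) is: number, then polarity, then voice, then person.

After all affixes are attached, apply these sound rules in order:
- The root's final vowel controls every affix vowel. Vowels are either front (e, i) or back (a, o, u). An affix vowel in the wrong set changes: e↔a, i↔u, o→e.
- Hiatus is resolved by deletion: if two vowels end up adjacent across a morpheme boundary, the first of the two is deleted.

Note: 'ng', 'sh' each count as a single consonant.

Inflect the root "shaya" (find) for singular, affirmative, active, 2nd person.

Attach number singular i- → ishaya.
Attach polarity affirmative ha- → haishaya.
Attach voice active hi- → hihaishaya.
Attach person 2nd person h- → hhihaishaya.
Apply vowel harmony: hhihaishaya → hhuhaushaya.
Apply vowel deletion: hhuhaushaya → hhuhushaya.

hhuhushaya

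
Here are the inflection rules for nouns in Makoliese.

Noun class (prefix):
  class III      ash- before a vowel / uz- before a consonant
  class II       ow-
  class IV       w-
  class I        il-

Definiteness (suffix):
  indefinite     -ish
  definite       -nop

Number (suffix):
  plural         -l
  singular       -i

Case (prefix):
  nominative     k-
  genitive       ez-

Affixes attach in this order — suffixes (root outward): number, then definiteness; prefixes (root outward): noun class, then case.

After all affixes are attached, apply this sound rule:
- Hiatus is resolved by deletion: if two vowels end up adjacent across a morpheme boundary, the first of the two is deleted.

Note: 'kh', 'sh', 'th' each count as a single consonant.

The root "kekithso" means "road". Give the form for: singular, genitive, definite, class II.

ezowkekithsinop

Attach noun class class II ow- → owkekithso.
Attach number singular -i → owkekithsoi.
Attach case genitive ez- → ezowkekithsoi.
Attach definiteness definite -nop → ezowkekithsoinop.
Apply vowel deletion: ezowkekithsoinop → ezowkekithsinop.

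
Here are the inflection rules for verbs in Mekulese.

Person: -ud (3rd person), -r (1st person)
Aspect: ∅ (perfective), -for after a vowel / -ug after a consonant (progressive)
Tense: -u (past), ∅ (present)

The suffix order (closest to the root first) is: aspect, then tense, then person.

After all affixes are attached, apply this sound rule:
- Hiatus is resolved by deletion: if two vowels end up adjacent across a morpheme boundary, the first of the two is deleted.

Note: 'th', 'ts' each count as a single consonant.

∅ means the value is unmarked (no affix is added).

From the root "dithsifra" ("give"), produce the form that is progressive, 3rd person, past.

dithsifraforud

Attach aspect progressive -for (after vowel 'a') → dithsifrafor.
Attach tense past -u → dithsifraforu.
Attach person 3rd person -ud → dithsifraforuud.
Apply vowel deletion: dithsifraforuud → dithsifraforud.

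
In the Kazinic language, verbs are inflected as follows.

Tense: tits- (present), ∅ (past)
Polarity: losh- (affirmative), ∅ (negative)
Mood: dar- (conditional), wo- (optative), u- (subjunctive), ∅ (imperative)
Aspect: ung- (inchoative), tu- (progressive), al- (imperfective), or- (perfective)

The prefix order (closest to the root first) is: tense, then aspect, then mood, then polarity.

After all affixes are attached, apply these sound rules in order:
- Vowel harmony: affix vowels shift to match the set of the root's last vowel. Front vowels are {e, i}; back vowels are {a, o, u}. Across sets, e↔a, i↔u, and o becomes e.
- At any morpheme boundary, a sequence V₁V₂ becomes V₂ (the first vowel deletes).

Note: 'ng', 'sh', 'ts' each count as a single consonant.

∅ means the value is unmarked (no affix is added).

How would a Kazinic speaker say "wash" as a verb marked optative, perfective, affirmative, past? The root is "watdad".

loshworwatdad

tense = past: zero marking, form stays watdad.
Attach aspect perfective or- → orwatdad.
Attach mood optative wo- → woorwatdad.
Attach polarity affirmative losh- → loshwoorwatdad.
Vowel harmony: no change.
Apply vowel deletion: loshwoorwatdad → loshworwatdad.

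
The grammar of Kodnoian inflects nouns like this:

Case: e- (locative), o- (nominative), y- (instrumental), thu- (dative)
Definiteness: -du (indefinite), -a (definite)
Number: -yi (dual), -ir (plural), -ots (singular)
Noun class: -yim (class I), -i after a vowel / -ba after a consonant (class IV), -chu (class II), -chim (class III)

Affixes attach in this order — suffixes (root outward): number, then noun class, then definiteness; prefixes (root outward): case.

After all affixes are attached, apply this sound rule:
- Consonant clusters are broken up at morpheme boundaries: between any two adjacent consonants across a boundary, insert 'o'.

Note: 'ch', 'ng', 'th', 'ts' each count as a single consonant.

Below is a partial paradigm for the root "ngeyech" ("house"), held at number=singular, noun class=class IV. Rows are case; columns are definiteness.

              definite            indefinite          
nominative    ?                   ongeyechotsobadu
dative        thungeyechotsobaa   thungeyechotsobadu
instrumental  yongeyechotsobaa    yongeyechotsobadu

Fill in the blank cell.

ongeyechotsobaa

Attach case nominative o- → ongeyech.
Attach number singular -ots → ongeyechots.
Attach noun class class IV -ba (after consonant 'ts') → ongeyechotsba.
Attach definiteness definite -a → ongeyechotsbaa.
Apply epenthesis: ongeyechotsbaa → ongeyechotsobaa.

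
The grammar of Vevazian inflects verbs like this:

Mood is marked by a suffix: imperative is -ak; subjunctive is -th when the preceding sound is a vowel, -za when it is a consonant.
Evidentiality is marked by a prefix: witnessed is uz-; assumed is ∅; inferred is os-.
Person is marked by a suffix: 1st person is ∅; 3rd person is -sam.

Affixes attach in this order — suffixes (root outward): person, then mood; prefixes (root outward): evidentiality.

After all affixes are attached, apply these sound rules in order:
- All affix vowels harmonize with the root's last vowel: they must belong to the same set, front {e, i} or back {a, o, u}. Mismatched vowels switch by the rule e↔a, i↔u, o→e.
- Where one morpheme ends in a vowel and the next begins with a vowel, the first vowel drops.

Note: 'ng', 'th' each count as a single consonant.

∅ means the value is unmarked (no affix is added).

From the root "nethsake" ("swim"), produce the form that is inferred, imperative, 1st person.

Attach evidentiality inferred os- → osnethsake.
person = 1st person: zero marking, form stays osnethsake.
Attach mood imperative -ak → osnethsakeak.
Apply vowel harmony: osnethsakeak → esnethsakeek.
Apply vowel deletion: esnethsakeek → esnethsakek.

esnethsakek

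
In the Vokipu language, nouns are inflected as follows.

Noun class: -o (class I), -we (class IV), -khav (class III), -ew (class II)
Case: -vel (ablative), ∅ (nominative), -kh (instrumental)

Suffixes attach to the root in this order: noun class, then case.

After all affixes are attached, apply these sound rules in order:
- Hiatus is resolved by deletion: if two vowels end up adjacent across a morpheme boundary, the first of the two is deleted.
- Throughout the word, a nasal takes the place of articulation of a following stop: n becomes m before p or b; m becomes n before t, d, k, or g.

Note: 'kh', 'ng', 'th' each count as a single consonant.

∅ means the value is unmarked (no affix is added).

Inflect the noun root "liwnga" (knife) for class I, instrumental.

liwngokh

Attach noun class class I -o → liwngao.
Attach case instrumental -kh → liwngaokh.
Apply vowel deletion: liwngaokh → liwngokh.
Nasal assimilation: no change.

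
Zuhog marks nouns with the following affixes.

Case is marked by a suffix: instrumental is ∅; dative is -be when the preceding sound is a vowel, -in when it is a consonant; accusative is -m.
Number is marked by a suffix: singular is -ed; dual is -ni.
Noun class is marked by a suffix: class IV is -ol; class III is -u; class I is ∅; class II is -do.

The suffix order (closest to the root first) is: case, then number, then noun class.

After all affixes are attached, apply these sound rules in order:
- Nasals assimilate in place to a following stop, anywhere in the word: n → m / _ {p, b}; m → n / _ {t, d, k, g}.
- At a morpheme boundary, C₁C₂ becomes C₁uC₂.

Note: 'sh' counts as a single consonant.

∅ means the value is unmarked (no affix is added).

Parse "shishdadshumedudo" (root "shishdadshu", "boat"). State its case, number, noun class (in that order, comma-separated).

Segment: shishdadshu-m-ed-do.
case: -m → accusative.
number: -ed → singular.
noun class: -do → class II.

accusative, singular, class II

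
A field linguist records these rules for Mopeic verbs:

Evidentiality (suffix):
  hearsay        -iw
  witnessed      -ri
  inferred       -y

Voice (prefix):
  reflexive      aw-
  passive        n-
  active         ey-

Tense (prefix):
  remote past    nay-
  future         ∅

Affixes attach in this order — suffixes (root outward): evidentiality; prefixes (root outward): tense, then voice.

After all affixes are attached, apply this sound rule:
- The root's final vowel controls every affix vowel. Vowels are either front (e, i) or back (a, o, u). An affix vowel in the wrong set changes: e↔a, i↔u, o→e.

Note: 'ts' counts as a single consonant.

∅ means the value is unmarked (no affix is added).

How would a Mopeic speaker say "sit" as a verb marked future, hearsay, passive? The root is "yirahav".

tense = future: zero marking, form stays yirahav.
Attach voice passive n- → nyirahav.
Attach evidentiality hearsay -iw → nyirahaviw.
Apply vowel harmony: nyirahaviw → nyirahavuw.

nyirahavuw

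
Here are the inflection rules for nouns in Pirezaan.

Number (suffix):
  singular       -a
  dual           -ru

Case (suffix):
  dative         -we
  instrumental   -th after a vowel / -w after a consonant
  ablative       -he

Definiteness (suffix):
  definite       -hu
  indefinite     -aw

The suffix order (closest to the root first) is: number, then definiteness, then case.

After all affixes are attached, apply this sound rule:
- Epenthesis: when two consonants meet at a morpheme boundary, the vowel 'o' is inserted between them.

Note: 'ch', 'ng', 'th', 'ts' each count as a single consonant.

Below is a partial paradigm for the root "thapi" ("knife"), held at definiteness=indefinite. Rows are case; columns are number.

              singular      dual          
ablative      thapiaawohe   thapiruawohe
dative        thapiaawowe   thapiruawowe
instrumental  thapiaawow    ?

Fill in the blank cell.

Attach number dual -ru → thapiru.
Attach definiteness indefinite -aw → thapiruaw.
Attach case instrumental -w (after consonant 'w') → thapiruaww.
Apply epenthesis: thapiruaww → thapiruawow.

thapiruawow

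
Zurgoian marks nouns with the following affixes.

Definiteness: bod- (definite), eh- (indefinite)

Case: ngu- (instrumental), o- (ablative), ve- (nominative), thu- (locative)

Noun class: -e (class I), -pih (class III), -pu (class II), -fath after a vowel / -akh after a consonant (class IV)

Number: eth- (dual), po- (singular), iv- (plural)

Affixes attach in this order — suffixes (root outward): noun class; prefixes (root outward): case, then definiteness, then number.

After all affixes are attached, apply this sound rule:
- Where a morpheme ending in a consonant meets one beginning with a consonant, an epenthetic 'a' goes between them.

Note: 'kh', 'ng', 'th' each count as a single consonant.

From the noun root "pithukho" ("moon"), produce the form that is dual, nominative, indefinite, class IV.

Attach case nominative ve- → vepithukho.
Attach definiteness indefinite eh- → ehvepithukho.
Attach noun class class IV -fath (after vowel 'o') → ehvepithukhofath.
Attach number dual eth- → ethehvepithukhofath.
Apply epenthesis: ethehvepithukhofath → ethehavepithukhofath.

ethehavepithukhofath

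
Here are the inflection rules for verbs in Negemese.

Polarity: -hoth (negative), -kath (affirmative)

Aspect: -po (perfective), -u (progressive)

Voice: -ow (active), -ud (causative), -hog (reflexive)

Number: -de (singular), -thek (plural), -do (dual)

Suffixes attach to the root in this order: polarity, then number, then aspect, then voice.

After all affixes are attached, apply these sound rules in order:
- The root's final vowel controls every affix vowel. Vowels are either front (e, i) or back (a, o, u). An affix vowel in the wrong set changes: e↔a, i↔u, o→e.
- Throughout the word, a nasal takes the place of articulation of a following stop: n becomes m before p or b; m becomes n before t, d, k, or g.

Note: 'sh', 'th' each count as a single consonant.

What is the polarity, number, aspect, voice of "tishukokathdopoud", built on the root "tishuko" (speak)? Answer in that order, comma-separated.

affirmative, dual, perfective, causative

Segment: tishuko-kath-do-po-ud.
polarity: -kath → affirmative.
number: -do → dual.
aspect: -po → perfective.
voice: -ud → causative.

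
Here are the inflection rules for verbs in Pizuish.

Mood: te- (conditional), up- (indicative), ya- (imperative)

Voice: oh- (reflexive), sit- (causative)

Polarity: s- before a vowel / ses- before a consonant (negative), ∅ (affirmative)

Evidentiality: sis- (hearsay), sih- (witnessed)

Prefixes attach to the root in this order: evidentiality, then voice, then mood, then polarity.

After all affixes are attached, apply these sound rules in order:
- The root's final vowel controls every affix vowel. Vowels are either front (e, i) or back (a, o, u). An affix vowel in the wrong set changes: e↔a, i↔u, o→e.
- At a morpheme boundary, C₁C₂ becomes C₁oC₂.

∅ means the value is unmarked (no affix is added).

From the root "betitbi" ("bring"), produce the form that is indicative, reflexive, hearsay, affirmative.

ipehosisobetitbi

Attach evidentiality hearsay sis- → sisbetitbi.
Attach voice reflexive oh- → ohsisbetitbi.
Attach mood indicative up- → upohsisbetitbi.
polarity = affirmative: zero marking, form stays upohsisbetitbi.
Apply vowel harmony: upohsisbetitbi → ipehsisbetitbi.
Apply epenthesis: ipehsisbetitbi → ipehosisobetitbi.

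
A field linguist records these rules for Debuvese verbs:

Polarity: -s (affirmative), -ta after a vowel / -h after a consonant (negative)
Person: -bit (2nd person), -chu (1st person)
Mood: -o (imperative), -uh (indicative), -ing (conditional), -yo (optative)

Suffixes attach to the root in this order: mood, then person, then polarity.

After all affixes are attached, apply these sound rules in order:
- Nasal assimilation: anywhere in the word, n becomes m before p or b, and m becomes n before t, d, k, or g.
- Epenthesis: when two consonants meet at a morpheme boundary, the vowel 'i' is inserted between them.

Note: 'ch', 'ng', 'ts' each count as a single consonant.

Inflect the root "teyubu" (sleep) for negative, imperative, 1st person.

Attach mood imperative -o → teyubuo.
Attach person 1st person -chu → teyubuochu.
Attach polarity negative -ta (after vowel 'u') → teyubuochuta.
Nasal assimilation: no change.
Epenthesis: no change.

teyubuochuta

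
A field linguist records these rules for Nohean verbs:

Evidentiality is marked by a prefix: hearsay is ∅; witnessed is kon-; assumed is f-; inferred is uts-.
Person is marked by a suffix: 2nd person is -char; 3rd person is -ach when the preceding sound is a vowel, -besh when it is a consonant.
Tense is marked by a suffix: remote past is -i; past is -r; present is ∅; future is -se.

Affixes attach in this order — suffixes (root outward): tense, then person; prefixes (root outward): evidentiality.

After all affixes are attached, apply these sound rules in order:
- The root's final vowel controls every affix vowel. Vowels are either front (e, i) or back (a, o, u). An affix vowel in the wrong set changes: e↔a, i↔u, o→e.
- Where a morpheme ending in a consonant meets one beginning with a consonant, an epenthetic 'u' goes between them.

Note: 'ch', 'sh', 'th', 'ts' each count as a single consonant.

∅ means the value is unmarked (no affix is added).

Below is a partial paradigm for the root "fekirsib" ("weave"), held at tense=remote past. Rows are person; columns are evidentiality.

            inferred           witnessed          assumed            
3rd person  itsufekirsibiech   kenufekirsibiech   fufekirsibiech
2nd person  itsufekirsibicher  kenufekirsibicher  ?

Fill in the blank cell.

fufekirsibicher

Attach evidentiality assumed f- → ffekirsib.
Attach tense remote past -i → ffekirsibi.
Attach person 2nd person -char → ffekirsibichar.
Apply vowel harmony: ffekirsibichar → ffekirsibicher.
Apply epenthesis: ffekirsibicher → fufekirsibicher.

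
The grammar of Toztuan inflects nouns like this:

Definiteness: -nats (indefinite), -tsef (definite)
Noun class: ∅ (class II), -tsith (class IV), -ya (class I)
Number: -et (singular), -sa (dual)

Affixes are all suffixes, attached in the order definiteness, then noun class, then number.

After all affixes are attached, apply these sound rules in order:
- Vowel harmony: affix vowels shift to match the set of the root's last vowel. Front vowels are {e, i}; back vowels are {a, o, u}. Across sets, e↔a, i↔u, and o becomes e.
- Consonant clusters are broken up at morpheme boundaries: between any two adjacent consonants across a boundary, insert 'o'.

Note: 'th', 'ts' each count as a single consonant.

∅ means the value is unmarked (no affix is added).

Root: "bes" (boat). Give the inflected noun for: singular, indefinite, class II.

besonetset

Attach definiteness indefinite -nats → besnats.
noun class = class II: zero marking, form stays besnats.
Attach number singular -et → besnatset.
Apply vowel harmony: besnatset → besnetset.
Apply epenthesis: besnetset → besonetset.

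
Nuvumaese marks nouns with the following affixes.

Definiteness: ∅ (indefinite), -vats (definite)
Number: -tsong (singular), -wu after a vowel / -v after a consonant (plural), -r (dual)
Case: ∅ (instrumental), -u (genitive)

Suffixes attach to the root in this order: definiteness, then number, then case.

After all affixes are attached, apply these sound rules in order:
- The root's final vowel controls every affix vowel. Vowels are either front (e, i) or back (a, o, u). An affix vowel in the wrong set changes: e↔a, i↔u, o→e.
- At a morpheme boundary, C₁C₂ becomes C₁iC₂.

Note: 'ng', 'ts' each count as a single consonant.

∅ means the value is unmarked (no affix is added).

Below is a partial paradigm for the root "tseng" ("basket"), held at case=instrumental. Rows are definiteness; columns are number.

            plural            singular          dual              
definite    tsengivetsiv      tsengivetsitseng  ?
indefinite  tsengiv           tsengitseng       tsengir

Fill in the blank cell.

tsengivetsir

Attach definiteness definite -vats → tsengvats.
Attach number dual -r → tsengvatsr.
case = instrumental: zero marking, form stays tsengvatsr.
Apply vowel harmony: tsengvatsr → tsengvetsr.
Apply epenthesis: tsengvetsr → tsengivetsir.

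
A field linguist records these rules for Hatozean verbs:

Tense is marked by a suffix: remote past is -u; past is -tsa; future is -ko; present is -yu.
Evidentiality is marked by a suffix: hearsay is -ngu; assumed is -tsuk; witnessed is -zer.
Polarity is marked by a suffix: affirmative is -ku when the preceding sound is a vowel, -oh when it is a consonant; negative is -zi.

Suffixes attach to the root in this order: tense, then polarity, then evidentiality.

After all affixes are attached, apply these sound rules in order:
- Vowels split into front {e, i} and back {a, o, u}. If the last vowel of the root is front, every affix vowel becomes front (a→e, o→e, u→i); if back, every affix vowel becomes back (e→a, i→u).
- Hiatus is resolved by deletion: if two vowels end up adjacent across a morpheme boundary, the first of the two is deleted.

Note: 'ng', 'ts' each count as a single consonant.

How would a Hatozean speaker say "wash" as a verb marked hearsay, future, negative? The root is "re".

Attach tense future -ko → reko.
Attach polarity negative -zi → rekozi.
Attach evidentiality hearsay -ngu → rekozingu.
Apply vowel harmony: rekozingu → rekezingi.
Vowel deletion: no change.

rekezingi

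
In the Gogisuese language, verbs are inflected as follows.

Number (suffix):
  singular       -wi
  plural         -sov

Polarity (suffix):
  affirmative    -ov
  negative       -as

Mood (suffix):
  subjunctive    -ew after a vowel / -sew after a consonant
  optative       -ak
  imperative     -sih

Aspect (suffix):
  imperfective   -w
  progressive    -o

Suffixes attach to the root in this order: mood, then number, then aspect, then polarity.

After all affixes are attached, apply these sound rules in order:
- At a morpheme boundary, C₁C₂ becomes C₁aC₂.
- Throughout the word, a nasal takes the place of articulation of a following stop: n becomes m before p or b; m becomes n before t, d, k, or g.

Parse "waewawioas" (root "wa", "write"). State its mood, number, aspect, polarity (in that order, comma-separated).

subjunctive, singular, progressive, negative

Segment: wa-ew-wi-o-as.
mood: -ew/sew → subjunctive.
number: -wi → singular.
aspect: -o → progressive.
polarity: -as → negative.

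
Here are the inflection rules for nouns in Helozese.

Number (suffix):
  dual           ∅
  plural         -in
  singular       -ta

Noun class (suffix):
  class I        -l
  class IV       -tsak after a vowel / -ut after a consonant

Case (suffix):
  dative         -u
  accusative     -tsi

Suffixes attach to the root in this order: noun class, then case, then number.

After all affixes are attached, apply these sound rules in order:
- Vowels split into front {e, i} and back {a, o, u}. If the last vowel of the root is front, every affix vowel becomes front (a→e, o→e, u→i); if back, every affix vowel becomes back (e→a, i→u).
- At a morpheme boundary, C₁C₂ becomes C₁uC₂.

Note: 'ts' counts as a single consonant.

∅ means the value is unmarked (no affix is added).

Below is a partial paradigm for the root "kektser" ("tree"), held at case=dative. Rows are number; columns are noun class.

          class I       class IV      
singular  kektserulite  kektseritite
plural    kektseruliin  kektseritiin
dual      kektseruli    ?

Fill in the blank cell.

Attach noun class class IV -ut (after consonant 'r') → kektserut.
Attach case dative -u → kektserutu.
number = dual: zero marking, form stays kektserutu.
Apply vowel harmony: kektserutu → kektseriti.
Epenthesis: no change.

kektseriti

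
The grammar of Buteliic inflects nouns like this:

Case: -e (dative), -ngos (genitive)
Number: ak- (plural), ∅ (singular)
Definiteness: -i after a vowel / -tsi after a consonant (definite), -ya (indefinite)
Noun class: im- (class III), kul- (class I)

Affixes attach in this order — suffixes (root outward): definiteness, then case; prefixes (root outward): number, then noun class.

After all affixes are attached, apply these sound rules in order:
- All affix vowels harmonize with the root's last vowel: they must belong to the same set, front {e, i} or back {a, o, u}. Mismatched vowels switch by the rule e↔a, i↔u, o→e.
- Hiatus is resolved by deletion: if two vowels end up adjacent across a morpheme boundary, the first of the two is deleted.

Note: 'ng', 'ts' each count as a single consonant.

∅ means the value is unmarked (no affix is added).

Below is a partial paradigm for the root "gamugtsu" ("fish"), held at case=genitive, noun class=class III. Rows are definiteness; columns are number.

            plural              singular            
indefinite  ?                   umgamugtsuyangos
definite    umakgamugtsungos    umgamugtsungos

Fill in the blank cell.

umakgamugtsuyangos

Attach definiteness indefinite -ya → gamugtsuya.
Attach case genitive -ngos → gamugtsuyangos.
Attach number plural ak- → akgamugtsuyangos.
Attach noun class class III im- → imakgamugtsuyangos.
Apply vowel harmony: imakgamugtsuyangos → umakgamugtsuyangos.
Vowel deletion: no change.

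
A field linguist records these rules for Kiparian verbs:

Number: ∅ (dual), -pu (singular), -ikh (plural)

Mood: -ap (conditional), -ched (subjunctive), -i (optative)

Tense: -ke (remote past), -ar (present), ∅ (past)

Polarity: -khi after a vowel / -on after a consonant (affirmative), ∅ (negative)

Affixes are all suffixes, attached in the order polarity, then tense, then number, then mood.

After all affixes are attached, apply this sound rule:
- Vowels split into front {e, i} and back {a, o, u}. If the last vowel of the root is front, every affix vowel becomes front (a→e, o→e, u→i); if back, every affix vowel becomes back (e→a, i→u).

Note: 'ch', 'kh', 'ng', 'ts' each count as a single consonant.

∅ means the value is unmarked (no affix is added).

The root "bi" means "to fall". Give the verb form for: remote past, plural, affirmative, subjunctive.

bikhikeikhched

Attach polarity affirmative -khi (after vowel 'i') → bikhi.
Attach tense remote past -ke → bikhike.
Attach number plural -ikh → bikhikeikh.
Attach mood subjunctive -ched → bikhikeikhched.
Vowel harmony: no change.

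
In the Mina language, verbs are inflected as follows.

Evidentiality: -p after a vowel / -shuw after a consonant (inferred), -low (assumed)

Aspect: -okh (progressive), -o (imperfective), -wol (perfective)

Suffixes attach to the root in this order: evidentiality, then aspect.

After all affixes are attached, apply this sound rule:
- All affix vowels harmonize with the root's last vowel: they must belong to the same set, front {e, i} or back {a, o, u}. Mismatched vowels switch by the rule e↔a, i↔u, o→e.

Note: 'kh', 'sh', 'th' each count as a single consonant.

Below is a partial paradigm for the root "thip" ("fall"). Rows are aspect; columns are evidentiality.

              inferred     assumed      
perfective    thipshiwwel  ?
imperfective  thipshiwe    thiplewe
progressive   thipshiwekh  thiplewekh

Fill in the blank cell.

thiplewwel

Attach evidentiality assumed -low → thiplow.
Attach aspect perfective -wol → thiplowwol.
Apply vowel harmony: thiplowwol → thiplewwel.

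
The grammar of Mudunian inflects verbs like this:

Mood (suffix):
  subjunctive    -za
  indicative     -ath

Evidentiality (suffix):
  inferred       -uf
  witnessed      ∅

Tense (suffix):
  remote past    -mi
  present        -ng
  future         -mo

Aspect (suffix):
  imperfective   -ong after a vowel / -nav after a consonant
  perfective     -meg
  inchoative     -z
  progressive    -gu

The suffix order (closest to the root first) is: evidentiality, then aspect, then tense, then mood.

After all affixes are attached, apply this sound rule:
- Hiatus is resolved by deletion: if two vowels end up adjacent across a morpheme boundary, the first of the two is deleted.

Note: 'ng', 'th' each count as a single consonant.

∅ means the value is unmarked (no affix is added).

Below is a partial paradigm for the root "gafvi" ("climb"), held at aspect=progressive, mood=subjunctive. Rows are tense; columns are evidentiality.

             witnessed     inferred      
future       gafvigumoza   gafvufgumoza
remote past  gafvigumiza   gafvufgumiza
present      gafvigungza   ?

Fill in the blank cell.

gafvufgungza

Attach evidentiality inferred -uf → gafviuf.
Attach aspect progressive -gu → gafviufgu.
Attach tense present -ng → gafviufgung.
Attach mood subjunctive -za → gafviufgungza.
Apply vowel deletion: gafviufgungza → gafvufgungza.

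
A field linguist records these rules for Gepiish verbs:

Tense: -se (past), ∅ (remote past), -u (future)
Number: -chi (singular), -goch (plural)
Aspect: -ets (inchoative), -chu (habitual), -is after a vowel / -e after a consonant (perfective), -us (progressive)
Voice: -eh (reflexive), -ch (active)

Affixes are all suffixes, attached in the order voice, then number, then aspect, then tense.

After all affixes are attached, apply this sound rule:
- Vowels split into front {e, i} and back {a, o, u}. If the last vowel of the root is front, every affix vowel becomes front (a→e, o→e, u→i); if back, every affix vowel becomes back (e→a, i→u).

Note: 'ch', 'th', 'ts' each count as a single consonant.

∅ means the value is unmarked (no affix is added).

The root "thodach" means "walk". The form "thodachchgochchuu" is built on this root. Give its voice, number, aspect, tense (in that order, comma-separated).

Segment: thodach-ch-goch-chu-u.
voice: -ch → active.
number: -goch → plural.
aspect: -chu → habitual.
tense: -u → future.

active, plural, habitual, future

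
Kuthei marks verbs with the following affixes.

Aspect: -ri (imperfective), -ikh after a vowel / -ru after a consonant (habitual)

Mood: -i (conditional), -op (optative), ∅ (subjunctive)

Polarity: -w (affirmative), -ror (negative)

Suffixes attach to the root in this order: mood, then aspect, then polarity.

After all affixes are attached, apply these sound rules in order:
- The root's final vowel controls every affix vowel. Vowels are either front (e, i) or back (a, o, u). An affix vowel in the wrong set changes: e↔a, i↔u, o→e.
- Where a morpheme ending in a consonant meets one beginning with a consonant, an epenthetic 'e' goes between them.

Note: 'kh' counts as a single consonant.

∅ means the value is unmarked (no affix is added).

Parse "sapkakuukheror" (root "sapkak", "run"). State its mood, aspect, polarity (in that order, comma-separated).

conditional, habitual, negative

Segment: sapkak-i-ikh-ror.
mood: -i → conditional.
aspect: -ikh/ru → habitual.
polarity: -ror → negative.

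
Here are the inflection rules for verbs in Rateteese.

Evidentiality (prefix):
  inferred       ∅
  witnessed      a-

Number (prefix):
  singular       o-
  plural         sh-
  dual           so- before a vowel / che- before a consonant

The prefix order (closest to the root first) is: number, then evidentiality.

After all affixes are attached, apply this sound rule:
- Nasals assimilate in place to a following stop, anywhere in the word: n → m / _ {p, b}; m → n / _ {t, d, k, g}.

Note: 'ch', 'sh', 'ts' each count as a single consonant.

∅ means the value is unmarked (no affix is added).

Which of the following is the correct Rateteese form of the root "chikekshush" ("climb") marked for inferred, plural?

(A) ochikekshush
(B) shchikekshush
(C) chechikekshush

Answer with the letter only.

B

Attach number plural sh- → shchikekshush.
evidentiality = inferred: zero marking, form stays shchikekshush.
Nasal assimilation: no change.
So the correct form is shchikekshush, option (B).
(A) ochikekshush is wrong: it uses singular instead of plural for number.
(C) chechikekshush is wrong: it uses dual instead of plural for number.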